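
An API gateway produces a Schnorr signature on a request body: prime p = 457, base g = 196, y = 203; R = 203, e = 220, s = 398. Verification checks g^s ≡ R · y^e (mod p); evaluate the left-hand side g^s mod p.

196^2 = 38416 ≡ 28
196^4 ≡ 28^2 = 784 ≡ 327
196^8 ≡ 327^2 = 106929 ≡ 448
196^16 ≡ 448^2 = 200704 ≡ 81
196^32 ≡ 81^2 = 6561 ≡ 163
196^64 ≡ 163^2 = 26569 ≡ 63
196^128 ≡ 63^2 = 3969 ≡ 313
196^256 ≡ 313^2 = 97969 ≡ 171
398 = 256 + 128 + 8 + 4 + 2, so 196^398 ≡ 171·313·448·327·28 ≡ 450 (mod 457)

450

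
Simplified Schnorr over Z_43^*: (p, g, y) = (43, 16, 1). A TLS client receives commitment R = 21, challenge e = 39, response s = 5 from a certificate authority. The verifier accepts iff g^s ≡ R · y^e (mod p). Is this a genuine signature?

genuine

g^s mod p:
Squares mod 43: 16^1≡16, 16^2≡41, 16^4≡4
5 = 4 + 1, so 16^5 ≡ 4·16 ≡ 21 (mod 43)
R · y^e mod p:
Squares mod 43: 1^1≡1, 1^2≡1, 1^4≡1, 1^8≡1, 1^16≡1, 1^32≡1
39 = 32 + 4 + 2 + 1, so 1^39 ≡ 1·1·1·1 ≡ 1 (mod 43)
21·1 = 21 ≡ 21 (mod 43)
21 ≡ 21 (mod 43); signature holds.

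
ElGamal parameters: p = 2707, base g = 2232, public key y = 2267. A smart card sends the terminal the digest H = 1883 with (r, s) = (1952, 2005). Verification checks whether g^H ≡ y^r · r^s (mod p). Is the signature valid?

Left side g^H mod p:
2232^1883 mod 2707 = 970
Right side y^r · r^s mod p:
2267^1952 mod 2707 = 2622
1952^2005 mod 2707 = 944
2622·944 = 2475168 ≡ 970 (mod 2707)
970 ≡ 970 (mod 2707), so the signature is genuine.

valid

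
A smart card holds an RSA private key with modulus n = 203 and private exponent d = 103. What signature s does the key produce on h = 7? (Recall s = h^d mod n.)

Squares mod 203: h^1≡7, h^2≡49, h^4≡168, h^8≡7, h^16≡49, h^32≡168, h^64≡7
103 = 64 + 32 + 4 + 2 + 1, so h^103 ≡ 7·168·168·49·7 ≡ 161 (mod 203)

161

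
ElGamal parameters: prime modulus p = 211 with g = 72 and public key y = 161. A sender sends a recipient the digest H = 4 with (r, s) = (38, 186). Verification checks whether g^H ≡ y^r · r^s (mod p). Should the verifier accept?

reject

Left side g^H mod p:
72^2 = 5184 ≡ 120
72^4 ≡ 120^2 = 14400 ≡ 52
Right side y^r · r^s mod p:
161^2 = 25921 ≡ 179
161^4 ≡ 179^2 = 32041 ≡ 180
161^8 ≡ 180^2 = 32400 ≡ 117
161^16 ≡ 117^2 = 13689 ≡ 185
161^32 ≡ 185^2 = 34225 ≡ 43
38 = 32 + 4 + 2, so 161^38 ≡ 43·180·179 ≡ 34 (mod 211)
38^2 = 1444 ≡ 178
38^4 ≡ 178^2 = 31684 ≡ 34
38^8 ≡ 34^2 = 1156 ≡ 101
38^16 ≡ 101^2 = 10201 ≡ 73
38^32 ≡ 73^2 = 5329 ≡ 54
38^64 ≡ 54^2 = 2916 ≡ 173
38^128 ≡ 173^2 = 29929 ≡ 178
186 = 128 + 32 + 16 + 8 + 2, so 38^186 ≡ 178·54·73·101·178 ≡ 123 (mod 211)
34·123 = 4182 ≡ 173 (mod 211)
52 ≠ 173, so verification fails.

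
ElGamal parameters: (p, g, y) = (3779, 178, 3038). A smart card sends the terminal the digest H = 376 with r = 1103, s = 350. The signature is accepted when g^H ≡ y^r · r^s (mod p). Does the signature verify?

Left side g^H mod p:
Squares mod 3779: 178^1≡178, 178^2≡1452, 178^4≡3401, 178^8≡3061, 178^16≡1580, 178^32≡2260, 178^64≡2171, 178^128≡828, 178^256≡1585
376 = 256 + 64 + 32 + 16 + 8, so 178^376 ≡ 1585·2171·2260·1580·3061 ≡ 888 (mod 3779)
Right side y^r · r^s mod p:
Squares mod 3779: 3038^1≡3038, 3038^2≡1126, 3038^4≡1911, 3038^8≡1407, 3038^16≡3232, 3038^32≡668, 3038^64≡302, 3038^128≡508, 3038^256≡1092, 3038^512≡2079, 3038^1024≡2844
1103 = 1024 + 64 + 8 + 4 + 2 + 1, so 3038^1103 ≡ 2844·302·1407·1911·1126·3038 ≡ 483 (mod 3779)
Squares mod 3779: 1103^1≡1103, 1103^2≡3550, 1103^4≡3314, 1103^8≡822, 1103^16≡3022, 1103^32≡2420, 1103^64≡2729, 1103^128≡2811, 1103^256≡3611
350 = 256 + 64 + 16 + 8 + 4 + 2, so 1103^350 ≡ 3611·2729·3022·822·3314·3550 ≡ 706 (mod 3779)
483·706 = 340998 ≡ 888 (mod 3779)
888 ≡ 888 (mod 3779), so the signature is genuine.

verifies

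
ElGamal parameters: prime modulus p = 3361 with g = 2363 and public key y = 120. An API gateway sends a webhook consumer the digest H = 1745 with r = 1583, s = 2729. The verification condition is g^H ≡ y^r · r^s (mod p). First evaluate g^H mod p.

Squares mod 3361: 2363^1≡2363, 2363^2≡1148, 2363^4≡392, 2363^8≡2419, 2363^16≡60, 2363^32≡239, 2363^64≡3345, 2363^128≡256, 2363^256≡1677, 2363^512≡2533, 2363^1024≡3301
1745 = 1024 + 512 + 128 + 64 + 16 + 1, so 2363^1745 ≡ 3301·2533·256·3345·60·2363 ≡ 837 (mod 3361)

837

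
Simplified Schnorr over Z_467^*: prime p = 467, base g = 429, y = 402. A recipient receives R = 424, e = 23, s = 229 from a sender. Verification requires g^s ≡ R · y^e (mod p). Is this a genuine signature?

genuine

g^s mod p:
Squares mod 467: 429^1≡429, 429^2≡43, 429^4≡448, 429^8≡361, 429^16≡28, 429^32≡317, 429^64≡84, 429^128≡51
229 = 128 + 64 + 32 + 4 + 1, so 429^229 ≡ 51·84·317·448·429 ≡ 295 (mod 467)
R · y^e mod p:
Squares mod 467: 402^1≡402, 402^2≡22, 402^4≡17, 402^8≡289, 402^16≡395
23 = 16 + 4 + 2 + 1, so 402^23 ≡ 395·17·22·402 ≡ 4 (mod 467)
424·4 = 1696 ≡ 295 (mod 467)
295 ≡ 295 (mod 467); signature holds.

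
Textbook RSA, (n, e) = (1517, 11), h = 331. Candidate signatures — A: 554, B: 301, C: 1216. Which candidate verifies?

C

Candidate A: Squares mod 1517: 554^1≡554, 554^2≡482, 554^4≡223, 554^8≡1185; 11 = 8 + 2 + 1, so 554^11 ≡ 1185·482·554 ≡ 184 (mod 1517)
Candidate B: Squares mod 1517: 301^1≡301, 301^2≡1098, 301^4≡1106, 301^8≡534; 11 = 8 + 2 + 1, so 301^11 ≡ 534·1098·301 ≡ 1186 (mod 1517)
Candidate C: Squares mod 1517: 1216^1≡1216, 1216^2≡1098, 1216^4≡1106, 1216^8≡534; 11 = 8 + 2 + 1, so 1216^11 ≡ 534·1098·1216 ≡ 331 (mod 1517)
  → matches h = 331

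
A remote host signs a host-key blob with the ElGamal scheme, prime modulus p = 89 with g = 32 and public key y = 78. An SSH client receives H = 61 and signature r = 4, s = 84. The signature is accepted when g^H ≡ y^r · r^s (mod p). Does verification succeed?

Left side g^H mod p:
32^2 = 1024 ≡ 45
32^4 ≡ 45^2 = 2025 ≡ 67
32^8 ≡ 67^2 = 4489 ≡ 39
32^16 ≡ 39^2 = 1521 ≡ 8
32^32 ≡ 8^2 = 64
61 = 32 + 16 + 8 + 4 + 1, so 32^61 ≡ 64·8·39·67·32 ≡ 78 (mod 89)
Right side y^r · r^s mod p:
78^2 = 6084 ≡ 32
78^4 ≡ 32^2 = 1024 ≡ 45
4^2 = 16
4^4 ≡ 16^2 = 256 ≡ 78
4^8 ≡ 78^2 = 6084 ≡ 32
4^16 ≡ 32^2 = 1024 ≡ 45
4^32 ≡ 45^2 = 2025 ≡ 67
4^64 ≡ 67^2 = 4489 ≡ 39
84 = 64 + 16 + 4, so 4^84 ≡ 39·45·78 ≡ 8 (mod 89)
45·8 = 360 ≡ 4 (mod 89)
78 ≠ 4, so verification fails.

fails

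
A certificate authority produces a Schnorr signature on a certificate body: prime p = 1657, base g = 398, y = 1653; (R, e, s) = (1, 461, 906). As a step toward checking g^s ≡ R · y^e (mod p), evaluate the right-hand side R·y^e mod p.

1653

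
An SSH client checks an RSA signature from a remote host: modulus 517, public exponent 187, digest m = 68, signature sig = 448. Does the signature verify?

verifies

sig^2 ≡ 448^2 = 200704 ≡ 108
sig^4 ≡ 108^2 = 11664 ≡ 290
sig^8 ≡ 290^2 = 84100 ≡ 346
sig^16 ≡ 346^2 = 119716 ≡ 289
sig^32 ≡ 289^2 = 83521 ≡ 284
sig^64 ≡ 284^2 = 80656 ≡ 4
sig^128 ≡ 4^2 = 16
187 = 128 + 32 + 16 + 8 + 2 + 1, so sig^187 ≡ 16·284·289·346·108·448 ≡ 68 (mod 517)
68 = m, so the signature checks out.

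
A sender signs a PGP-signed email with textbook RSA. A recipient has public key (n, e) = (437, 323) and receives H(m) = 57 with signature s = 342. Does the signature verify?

verifies

s^2 ≡ 342^2 = 116964 ≡ 285
s^4 ≡ 285^2 = 81225 ≡ 380
s^8 ≡ 380^2 = 144400 ≡ 190
s^16 ≡ 190^2 = 36100 ≡ 266
s^32 ≡ 266^2 = 70756 ≡ 399
s^64 ≡ 399^2 = 159201 ≡ 133
s^128 ≡ 133^2 = 17689 ≡ 209
s^256 ≡ 209^2 = 43681 ≡ 418
323 = 256 + 64 + 2 + 1, so s^323 ≡ 418·133·285·342 ≡ 57 (mod 437)
s^323 mod 437 = 57 matches H(m).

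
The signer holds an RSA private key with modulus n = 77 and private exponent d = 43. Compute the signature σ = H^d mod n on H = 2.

H^2 ≡ 2^2 = 4
H^4 ≡ 4^2 = 16
H^8 ≡ 16^2 = 256 ≡ 25
H^16 ≡ 25^2 = 625 ≡ 9
H^32 ≡ 9^2 = 81 ≡ 4
43 = 32 + 8 + 2 + 1, so H^43 ≡ 4·25·4·2 ≡ 30 (mod 77)

30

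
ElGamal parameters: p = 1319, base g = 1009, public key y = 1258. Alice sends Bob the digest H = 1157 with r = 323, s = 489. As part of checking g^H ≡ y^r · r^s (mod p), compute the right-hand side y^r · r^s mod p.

1258^2 = 1582564 ≡ 1083
1258^4 ≡ 1083^2 = 1172889 ≡ 298
1258^8 ≡ 298^2 = 88804 ≡ 431
1258^16 ≡ 431^2 = 185761 ≡ 1101
1258^32 ≡ 1101^2 = 1212201 ≡ 40
1258^64 ≡ 40^2 = 1600 ≡ 281
1258^128 ≡ 281^2 = 78961 ≡ 1140
1258^256 ≡ 1140^2 = 1299600 ≡ 385
323 = 256 + 64 + 2 + 1, so 1258^323 ≡ 385·281·1083·1258 ≡ 906 (mod 1319)
323^2 = 104329 ≡ 128
323^4 ≡ 128^2 = 16384 ≡ 556
323^8 ≡ 556^2 = 309136 ≡ 490
323^16 ≡ 490^2 = 240100 ≡ 42
323^32 ≡ 42^2 = 1764 ≡ 445
323^64 ≡ 445^2 = 198025 ≡ 175
323^128 ≡ 175^2 = 30625 ≡ 288
323^256 ≡ 288^2 = 82944 ≡ 1166
489 = 256 + 128 + 64 + 32 + 8 + 1, so 323^489 ≡ 1166·288·175·445·490·323 ≡ 1119 (mod 1319)
y^r · r^s ≡ 906·1119 = 1013814 ≡ 822 (mod 1319)

822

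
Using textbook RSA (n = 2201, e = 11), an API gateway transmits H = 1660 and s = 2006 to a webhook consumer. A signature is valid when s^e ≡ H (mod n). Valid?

yes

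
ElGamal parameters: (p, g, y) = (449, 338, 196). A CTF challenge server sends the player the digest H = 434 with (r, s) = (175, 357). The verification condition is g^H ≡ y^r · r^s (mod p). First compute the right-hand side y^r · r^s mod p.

196^2 = 38416 ≡ 251
196^4 ≡ 251^2 = 63001 ≡ 141
196^8 ≡ 141^2 = 19881 ≡ 125
196^16 ≡ 125^2 = 15625 ≡ 359
196^32 ≡ 359^2 = 128881 ≡ 18
196^64 ≡ 18^2 = 324
196^128 ≡ 324^2 = 104976 ≡ 359
175 = 128 + 32 + 8 + 4 + 2 + 1, so 196^175 ≡ 359·18·125·141·251·196 ≡ 414 (mod 449)
175^2 = 30625 ≡ 93
175^4 ≡ 93^2 = 8649 ≡ 118
175^8 ≡ 118^2 = 13924 ≡ 5
175^16 ≡ 5^2 = 25
175^32 ≡ 25^2 = 625 ≡ 176
175^64 ≡ 176^2 = 30976 ≡ 444
175^128 ≡ 444^2 = 197136 ≡ 25
175^256 ≡ 25^2 = 625 ≡ 176
357 = 256 + 64 + 32 + 4 + 1, so 175^357 ≡ 176·444·176·118·175 ≡ 349 (mod 449)
y^r · r^s ≡ 414·349 = 144486 ≡ 357 (mod 449)

357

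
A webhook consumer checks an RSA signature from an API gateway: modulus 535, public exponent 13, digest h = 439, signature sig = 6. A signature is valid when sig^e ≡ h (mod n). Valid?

Squares mod 535: sig^1≡6, sig^2≡36, sig^4≡226, sig^8≡251
13 = 8 + 4 + 1, so sig^13 ≡ 251·226·6 ≡ 96 (mod 535)
The recovered value 96 does not match the digest 439.

no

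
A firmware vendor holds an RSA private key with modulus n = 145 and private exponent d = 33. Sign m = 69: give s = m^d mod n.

Squares mod 145: m^1≡69, m^2≡121, m^4≡141, m^8≡16, m^16≡111, m^32≡141
33 = 32 + 1, so m^33 ≡ 141·69 ≡ 14 (mod 145)

14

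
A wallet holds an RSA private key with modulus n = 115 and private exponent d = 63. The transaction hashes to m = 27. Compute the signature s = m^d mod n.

78

Squares mod 115: m^1≡27, m^2≡39, m^4≡26, m^8≡101, m^16≡81, m^32≡6
63 = 32 + 16 + 8 + 4 + 2 + 1, so m^63 ≡ 6·81·101·26·39·27 ≡ 78 (mod 115)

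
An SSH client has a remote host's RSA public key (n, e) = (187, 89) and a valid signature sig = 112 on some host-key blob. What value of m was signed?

160

sig^2 ≡ 112^2 = 12544 ≡ 15
sig^4 ≡ 15^2 = 225 ≡ 38
sig^8 ≡ 38^2 = 1444 ≡ 135
sig^16 ≡ 135^2 = 18225 ≡ 86
sig^32 ≡ 86^2 = 7396 ≡ 103
sig^64 ≡ 103^2 = 10609 ≡ 137
89 = 64 + 16 + 8 + 1, so sig^89 ≡ 137·86·135·112 ≡ 160 (mod 187)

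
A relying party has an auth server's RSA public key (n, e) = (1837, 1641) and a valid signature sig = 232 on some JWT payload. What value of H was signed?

sig^2 ≡ 232^2 = 53824 ≡ 551
sig^4 ≡ 551^2 = 303601 ≡ 496
sig^8 ≡ 496^2 = 246016 ≡ 1695
sig^16 ≡ 1695^2 = 2873025 ≡ 1794
sig^32 ≡ 1794^2 = 3218436 ≡ 12
sig^64 ≡ 12^2 = 144
sig^128 ≡ 144^2 = 20736 ≡ 529
sig^256 ≡ 529^2 = 279841 ≡ 617
sig^512 ≡ 617^2 = 380689 ≡ 430
sig^1024 ≡ 430^2 = 184900 ≡ 1200
1641 = 1024 + 512 + 64 + 32 + 8 + 1, so sig^1641 ≡ 1200·430·144·12·1695·232 ≡ 144 (mod 1837)

144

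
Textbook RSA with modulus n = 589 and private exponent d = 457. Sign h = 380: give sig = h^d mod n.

h^2 ≡ 380^2 = 144400 ≡ 95
h^4 ≡ 95^2 = 9025 ≡ 190
h^8 ≡ 190^2 = 36100 ≡ 171
h^16 ≡ 171^2 = 29241 ≡ 380
h^32 ≡ 380^2 = 144400 ≡ 95
h^64 ≡ 95^2 = 9025 ≡ 190
h^128 ≡ 190^2 = 36100 ≡ 171
h^256 ≡ 171^2 = 29241 ≡ 380
457 = 256 + 128 + 64 + 8 + 1, so h^457 ≡ 380·171·190·171·380 ≡ 95 (mod 589)

95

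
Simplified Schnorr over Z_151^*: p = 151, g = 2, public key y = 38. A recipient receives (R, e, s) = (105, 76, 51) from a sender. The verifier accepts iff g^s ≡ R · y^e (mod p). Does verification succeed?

g^s mod p:
2^2 = 4
2^4 ≡ 4^2 = 16
2^8 ≡ 16^2 = 256 ≡ 105
2^16 ≡ 105^2 = 11025 ≡ 2
2^32 ≡ 2^2 = 4
51 = 32 + 16 + 2 + 1, so 2^51 ≡ 4·2·4·2 ≡ 64 (mod 151)
R · y^e mod p:
38^2 = 1444 ≡ 85
38^4 ≡ 85^2 = 7225 ≡ 128
38^8 ≡ 128^2 = 16384 ≡ 76
38^16 ≡ 76^2 = 5776 ≡ 38
38^32 ≡ 38^2 = 1444 ≡ 85
38^64 ≡ 85^2 = 7225 ≡ 128
76 = 64 + 8 + 4, so 38^76 ≡ 128·76·128 ≡ 38 (mod 151)
105·38 = 3990 ≡ 64 (mod 151)
64 ≡ 64 (mod 151); signature holds.

passes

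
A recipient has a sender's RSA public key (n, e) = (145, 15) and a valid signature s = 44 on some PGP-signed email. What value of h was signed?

14

s^2 ≡ 44^2 = 1936 ≡ 51
s^4 ≡ 51^2 = 2601 ≡ 136
s^8 ≡ 136^2 = 18496 ≡ 81
15 = 8 + 4 + 2 + 1, so s^15 ≡ 81·136·51·44 ≡ 14 (mod 145)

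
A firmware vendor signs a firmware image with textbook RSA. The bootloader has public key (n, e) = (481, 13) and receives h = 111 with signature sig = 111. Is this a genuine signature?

genuine

sig^13 mod 481 = 111
Since 111 equals the digest 111, verification succeeds.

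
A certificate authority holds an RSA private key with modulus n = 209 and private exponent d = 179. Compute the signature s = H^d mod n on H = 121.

11

H^2 ≡ 121^2 = 14641 ≡ 11
H^4 ≡ 11^2 = 121
H^8 ≡ 121^2 = 14641 ≡ 11
H^16 ≡ 11^2 = 121
H^32 ≡ 121^2 = 14641 ≡ 11
H^64 ≡ 11^2 = 121
H^128 ≡ 121^2 = 14641 ≡ 11
179 = 128 + 32 + 16 + 2 + 1, so H^179 ≡ 11·11·121·11·121 ≡ 11 (mod 209)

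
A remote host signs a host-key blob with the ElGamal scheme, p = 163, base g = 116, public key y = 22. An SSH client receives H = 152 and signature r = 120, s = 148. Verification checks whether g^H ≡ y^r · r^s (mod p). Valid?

yes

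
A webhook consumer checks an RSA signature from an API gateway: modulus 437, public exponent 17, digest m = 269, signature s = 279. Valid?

yes

Squares mod 437: s^1≡279, s^2≡55, s^4≡403, s^8≡282, s^16≡427
17 = 16 + 1, so s^17 ≡ 427·279 ≡ 269 (mod 437)
269 = m, so the signature checks out.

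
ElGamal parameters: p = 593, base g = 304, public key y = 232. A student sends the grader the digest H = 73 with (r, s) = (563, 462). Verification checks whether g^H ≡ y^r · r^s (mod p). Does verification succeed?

Left side g^H mod p:
304^73 mod 593 = 158
Right side y^r · r^s mod p:
232^563 mod 593 = 425
563^462 mod 593 = 368
425·368 = 156400 ≡ 441 (mod 593)
158 ≠ 441, so verification fails.

fails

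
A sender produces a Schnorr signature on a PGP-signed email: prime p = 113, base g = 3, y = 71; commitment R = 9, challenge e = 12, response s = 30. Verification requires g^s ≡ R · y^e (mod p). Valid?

yes

g^s mod p:
Squares mod 113: 3^1≡3, 3^2≡9, 3^4≡81, 3^8≡7, 3^16≡49
30 = 16 + 8 + 4 + 2, so 3^30 ≡ 49·7·81·9 ≡ 91 (mod 113)
R · y^e mod p:
Squares mod 113: 71^1≡71, 71^2≡69, 71^4≡15, 71^8≡112
12 = 8 + 4, so 71^12 ≡ 112·15 ≡ 98 (mod 113)
9·98 = 882 ≡ 91 (mod 113)
91 ≡ 91 (mod 113); signature holds.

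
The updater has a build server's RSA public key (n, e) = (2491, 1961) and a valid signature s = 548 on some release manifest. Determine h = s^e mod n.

s^2 ≡ 548^2 = 300304 ≡ 1384
s^4 ≡ 1384^2 = 1915456 ≡ 2368
s^8 ≡ 2368^2 = 5607424 ≡ 183
s^16 ≡ 183^2 = 33489 ≡ 1106
s^32 ≡ 1106^2 = 1223236 ≡ 155
s^64 ≡ 155^2 = 24025 ≡ 1606
s^128 ≡ 1606^2 = 2579236 ≡ 1051
s^256 ≡ 1051^2 = 1104601 ≡ 1088
s^512 ≡ 1088^2 = 1183744 ≡ 519
s^1024 ≡ 519^2 = 269361 ≡ 333
1961 = 1024 + 512 + 256 + 128 + 32 + 8 + 1, so s^1961 ≡ 333·519·1088·1051·155·183·548 ≡ 2019 (mod 2491)

2019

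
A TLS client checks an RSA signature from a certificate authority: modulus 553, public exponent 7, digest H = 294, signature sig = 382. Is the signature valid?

invalid

Squares mod 553: sig^1≡382, sig^2≡485, sig^4≡200
7 = 4 + 2 + 1, so sig^7 ≡ 200·485·382 ≡ 235 (mod 553)
The recovered value 235 does not match the digest 294.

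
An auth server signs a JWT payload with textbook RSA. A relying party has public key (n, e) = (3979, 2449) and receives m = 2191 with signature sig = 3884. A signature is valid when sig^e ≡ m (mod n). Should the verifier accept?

reject

sig^2 ≡ 3884^2 = 15085456 ≡ 1067
sig^4 ≡ 1067^2 = 1138489 ≡ 495
sig^8 ≡ 495^2 = 245025 ≡ 2306
sig^16 ≡ 2306^2 = 5317636 ≡ 1692
sig^32 ≡ 1692^2 = 2862864 ≡ 1963
sig^64 ≡ 1963^2 = 3853369 ≡ 1697
sig^128 ≡ 1697^2 = 2879809 ≡ 2992
sig^256 ≡ 2992^2 = 8952064 ≡ 3293
sig^512 ≡ 3293^2 = 10843849 ≡ 1074
sig^1024 ≡ 1074^2 = 1153476 ≡ 3545
sig^2048 ≡ 3545^2 = 12567025 ≡ 1343
2449 = 2048 + 256 + 128 + 16 + 1, so sig^2449 ≡ 1343·3293·2992·1692·3884 ≡ 1378 (mod 3979)
sig^2449 mod 3979 = 1378, but m = 2191.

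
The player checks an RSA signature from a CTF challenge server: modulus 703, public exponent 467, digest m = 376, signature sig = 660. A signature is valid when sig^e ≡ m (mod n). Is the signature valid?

Squares mod 703: sig^1≡660, sig^2≡443, sig^4≡112, sig^8≡593, sig^16≡149, sig^32≡408, sig^64≡556, sig^128≡519, sig^256≡112
467 = 256 + 128 + 64 + 16 + 2 + 1, so sig^467 ≡ 112·519·556·149·443·660 ≡ 376 (mod 703)
Since 376 equals the digest 376, verification succeeds.

valid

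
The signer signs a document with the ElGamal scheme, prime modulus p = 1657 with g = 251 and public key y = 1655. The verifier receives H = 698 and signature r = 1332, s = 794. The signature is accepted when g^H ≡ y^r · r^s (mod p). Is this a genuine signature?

forged

Left side g^H mod p:
251^2 = 63001 ≡ 35
251^4 ≡ 35^2 = 1225
251^8 ≡ 1225^2 = 1500625 ≡ 1040
251^16 ≡ 1040^2 = 1081600 ≡ 1236
251^32 ≡ 1236^2 = 1527696 ≡ 1599
251^64 ≡ 1599^2 = 2556801 ≡ 50
251^128 ≡ 50^2 = 2500 ≡ 843
251^256 ≡ 843^2 = 710649 ≡ 1453
251^512 ≡ 1453^2 = 2111209 ≡ 191
698 = 512 + 128 + 32 + 16 + 8 + 2, so 251^698 ≡ 191·843·1599·1236·1040·35 ≡ 924 (mod 1657)
Right side y^r · r^s mod p:
1655^2 = 2739025 ≡ 4
1655^4 ≡ 4^2 = 16
1655^8 ≡ 16^2 = 256
1655^16 ≡ 256^2 = 65536 ≡ 913
1655^32 ≡ 913^2 = 833569 ≡ 98
1655^64 ≡ 98^2 = 9604 ≡ 1319
1655^128 ≡ 1319^2 = 1739761 ≡ 1568
1655^256 ≡ 1568^2 = 2458624 ≡ 1293
1655^512 ≡ 1293^2 = 1671849 ≡ 1593
1655^1024 ≡ 1593^2 = 2537649 ≡ 782
1332 = 1024 + 256 + 32 + 16 + 4, so 1655^1332 ≡ 782·1293·98·913·16 ≡ 414 (mod 1657)
1332^2 = 1774224 ≡ 1234
1332^4 ≡ 1234^2 = 1522756 ≡ 1630
1332^8 ≡ 1630^2 = 2656900 ≡ 729
1332^16 ≡ 729^2 = 531441 ≡ 1201
1332^32 ≡ 1201^2 = 1442401 ≡ 811
1332^64 ≡ 811^2 = 657721 ≡ 1549
1332^128 ≡ 1549^2 = 2399401 ≡ 65
1332^256 ≡ 65^2 = 4225 ≡ 911
1332^512 ≡ 911^2 = 829921 ≡ 1421
794 = 512 + 256 + 16 + 8 + 2, so 1332^794 ≡ 1421·911·1201·729·1234 ≡ 1074 (mod 1657)
414·1074 = 444636 ≡ 560 (mod 1657)
924 ≠ 560, so verification fails.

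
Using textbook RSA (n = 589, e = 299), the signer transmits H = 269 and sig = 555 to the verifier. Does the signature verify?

does not verify

sig^2 ≡ 555^2 = 308025 ≡ 567
sig^4 ≡ 567^2 = 321489 ≡ 484
sig^8 ≡ 484^2 = 234256 ≡ 423
sig^16 ≡ 423^2 = 178929 ≡ 462
sig^32 ≡ 462^2 = 213444 ≡ 226
sig^64 ≡ 226^2 = 51076 ≡ 422
sig^128 ≡ 422^2 = 178084 ≡ 206
sig^256 ≡ 206^2 = 42436 ≡ 28
299 = 256 + 32 + 8 + 2 + 1, so sig^299 ≡ 28·226·423·567·555 ≡ 320 (mod 589)
sig^299 mod 589 = 320, but H = 269.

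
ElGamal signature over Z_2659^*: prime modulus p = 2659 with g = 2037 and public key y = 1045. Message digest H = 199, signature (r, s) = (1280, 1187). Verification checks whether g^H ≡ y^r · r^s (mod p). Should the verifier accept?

reject

Left side g^H mod p:
2037^199 mod 2659 = 2445
Right side y^r · r^s mod p:
1045^1280 mod 2659 = 324
1280^1187 mod 2659 = 1538
324·1538 = 498312 ≡ 1079 (mod 2659)
2445 ≠ 1079, so verification fails.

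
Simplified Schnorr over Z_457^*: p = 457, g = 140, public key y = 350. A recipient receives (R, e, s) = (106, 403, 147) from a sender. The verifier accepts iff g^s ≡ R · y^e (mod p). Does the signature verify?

does not verify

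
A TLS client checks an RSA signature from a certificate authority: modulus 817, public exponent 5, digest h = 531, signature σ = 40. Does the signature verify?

does not verify

σ^2 ≡ 40^2 = 1600 ≡ 783
σ^4 ≡ 783^2 = 613089 ≡ 339
5 = 4 + 1, so σ^5 ≡ 339·40 ≡ 488 (mod 817)
488 ≠ 531, so verification fails.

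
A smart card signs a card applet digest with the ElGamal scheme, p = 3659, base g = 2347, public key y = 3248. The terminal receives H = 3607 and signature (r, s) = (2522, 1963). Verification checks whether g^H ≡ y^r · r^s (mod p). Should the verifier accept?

accept

Left side g^H mod p:
2347^2 = 5508409 ≡ 1614
2347^4 ≡ 1614^2 = 2604996 ≡ 3447
2347^8 ≡ 3447^2 = 11881809 ≡ 1036
2347^16 ≡ 1036^2 = 1073296 ≡ 1209
2347^32 ≡ 1209^2 = 1461681 ≡ 1740
2347^64 ≡ 1740^2 = 3027600 ≡ 1607
2347^128 ≡ 1607^2 = 2582449 ≡ 2854
2347^256 ≡ 2854^2 = 8145316 ≡ 382
2347^512 ≡ 382^2 = 145924 ≡ 3223
2347^1024 ≡ 3223^2 = 10387729 ≡ 3487
2347^2048 ≡ 3487^2 = 12159169 ≡ 312
3607 = 2048 + 1024 + 512 + 16 + 4 + 2 + 1, so 2347^3607 ≡ 312·3487·3223·1209·3447·1614·2347 ≡ 954 (mod 3659)
Right side y^r · r^s mod p:
3248^2 = 10549504 ≡ 607
3248^4 ≡ 607^2 = 368449 ≡ 2549
3248^8 ≡ 2549^2 = 6497401 ≡ 2676
3248^16 ≡ 2676^2 = 7160976 ≡ 313
3248^32 ≡ 313^2 = 97969 ≡ 2835
3248^64 ≡ 2835^2 = 8037225 ≡ 2061
3248^128 ≡ 2061^2 = 4247721 ≡ 3281
3248^256 ≡ 3281^2 = 10764961 ≡ 183
3248^512 ≡ 183^2 = 33489 ≡ 558
3248^1024 ≡ 558^2 = 311364 ≡ 349
3248^2048 ≡ 349^2 = 121801 ≡ 1054
2522 = 2048 + 256 + 128 + 64 + 16 + 8 + 2, so 3248^2522 ≡ 1054·183·3281·2061·313·2676·607 ≡ 1754 (mod 3659)
2522^2 = 6360484 ≡ 1142
2522^4 ≡ 1142^2 = 1304164 ≡ 1560
2522^8 ≡ 1560^2 = 2433600 ≡ 365
2522^16 ≡ 365^2 = 133225 ≡ 1501
2522^32 ≡ 1501^2 = 2253001 ≡ 2716
2522^64 ≡ 2716^2 = 7376656 ≡ 112
2522^128 ≡ 112^2 = 12544 ≡ 1567
2522^256 ≡ 1567^2 = 2455489 ≡ 300
2522^512 ≡ 300^2 = 90000 ≡ 2184
2522^1024 ≡ 2184^2 = 4769856 ≡ 2179
1963 = 1024 + 512 + 256 + 128 + 32 + 8 + 2 + 1, so 2522^1963 ≡ 2179·2184·300·1567·2716·365·1142·2522 ≡ 472 (mod 3659)
1754·472 = 827888 ≡ 954 (mod 3659)
954 ≡ 954 (mod 3659), so the signature is genuine.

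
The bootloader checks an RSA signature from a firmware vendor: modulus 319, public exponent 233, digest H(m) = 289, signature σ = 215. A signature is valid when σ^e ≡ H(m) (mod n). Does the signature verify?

does not verify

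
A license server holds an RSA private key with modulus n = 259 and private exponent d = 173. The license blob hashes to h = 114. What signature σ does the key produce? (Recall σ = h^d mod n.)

102

h^2 ≡ 114^2 = 12996 ≡ 46
h^4 ≡ 46^2 = 2116 ≡ 44
h^8 ≡ 44^2 = 1936 ≡ 123
h^16 ≡ 123^2 = 15129 ≡ 107
h^32 ≡ 107^2 = 11449 ≡ 53
h^64 ≡ 53^2 = 2809 ≡ 219
h^128 ≡ 219^2 = 47961 ≡ 46
173 = 128 + 32 + 8 + 4 + 1, so h^173 ≡ 46·53·123·44·114 ≡ 102 (mod 259)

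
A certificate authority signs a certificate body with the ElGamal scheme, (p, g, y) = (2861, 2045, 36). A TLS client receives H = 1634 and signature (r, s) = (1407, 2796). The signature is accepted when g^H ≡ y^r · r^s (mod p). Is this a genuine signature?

genuine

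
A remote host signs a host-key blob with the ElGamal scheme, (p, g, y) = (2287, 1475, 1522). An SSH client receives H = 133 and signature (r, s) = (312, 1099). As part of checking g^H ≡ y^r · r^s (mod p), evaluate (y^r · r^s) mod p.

1522^2 = 2316484 ≡ 2040
1522^4 ≡ 2040^2 = 4161600 ≡ 1547
1522^8 ≡ 1547^2 = 2393209 ≡ 1007
1522^16 ≡ 1007^2 = 1014049 ≡ 908
1522^32 ≡ 908^2 = 824464 ≡ 1144
1522^64 ≡ 1144^2 = 1308736 ≡ 572
1522^128 ≡ 572^2 = 327184 ≡ 143
1522^256 ≡ 143^2 = 20449 ≡ 2153
312 = 256 + 32 + 16 + 8, so 1522^312 ≡ 2153·1144·908·1007 ≡ 17 (mod 2287)
312^2 = 97344 ≡ 1290
312^4 ≡ 1290^2 = 1664100 ≡ 1451
312^8 ≡ 1451^2 = 2105401 ≡ 1361
312^16 ≡ 1361^2 = 1852321 ≡ 2138
312^32 ≡ 2138^2 = 4571044 ≡ 1618
312^64 ≡ 1618^2 = 2617924 ≡ 1596
312^128 ≡ 1596^2 = 2547216 ≡ 1785
312^256 ≡ 1785^2 = 3186225 ≡ 434
312^512 ≡ 434^2 = 188356 ≡ 822
312^1024 ≡ 822^2 = 675684 ≡ 1019
1099 = 1024 + 64 + 8 + 2 + 1, so 312^1099 ≡ 1019·1596·1361·1290·312 ≡ 1011 (mod 2287)
y^r · r^s ≡ 17·1011 = 17187 ≡ 1178 (mod 2287)

1178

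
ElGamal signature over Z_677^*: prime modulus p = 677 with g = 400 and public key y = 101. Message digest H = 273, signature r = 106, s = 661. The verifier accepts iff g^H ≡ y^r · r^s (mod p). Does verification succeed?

passes

Left side g^H mod p:
Squares mod 677: 400^1≡400, 400^2≡228, 400^4≡532, 400^8≡38, 400^16≡90, 400^32≡653, 400^64≡576, 400^128≡46, 400^256≡85
273 = 256 + 16 + 1, so 400^273 ≡ 85·90·400 ≡ 637 (mod 677)
Right side y^r · r^s mod p:
Squares mod 677: 101^1≡101, 101^2≡46, 101^4≡85, 101^8≡455, 101^16≡540, 101^32≡490, 101^64≡442
106 = 64 + 32 + 8 + 2, so 101^106 ≡ 442·490·455·46 ≡ 35 (mod 677)
Squares mod 677: 106^1≡106, 106^2≡404, 106^4≡59, 106^8≡96, 106^16≡415, 106^32≡267, 106^64≡204, 106^128≡319, 106^256≡211, 106^512≡516
661 = 512 + 128 + 16 + 4 + 1, so 106^661 ≡ 516·319·415·59·106 ≡ 289 (mod 677)
35·289 = 10115 ≡ 637 (mod 677)
637 ≡ 637 (mod 677), so the signature is genuine.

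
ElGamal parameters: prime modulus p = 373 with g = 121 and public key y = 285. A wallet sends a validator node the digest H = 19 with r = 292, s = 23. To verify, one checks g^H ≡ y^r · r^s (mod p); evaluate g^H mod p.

278

121^19 mod 373 = 278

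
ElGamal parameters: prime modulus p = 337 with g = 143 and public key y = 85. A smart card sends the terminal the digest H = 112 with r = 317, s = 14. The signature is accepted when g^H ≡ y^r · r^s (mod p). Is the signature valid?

Left side g^H mod p:
143^2 = 20449 ≡ 229
143^4 ≡ 229^2 = 52441 ≡ 206
143^8 ≡ 206^2 = 42436 ≡ 311
143^16 ≡ 311^2 = 96721 ≡ 2
143^32 ≡ 2^2 = 4
143^64 ≡ 4^2 = 16
112 = 64 + 32 + 16, so 143^112 ≡ 16·4·2 ≡ 128 (mod 337)
Right side y^r · r^s mod p:
85^2 = 7225 ≡ 148
85^4 ≡ 148^2 = 21904 ≡ 336
85^8 ≡ 336^2 = 112896 ≡ 1
85^16 ≡ 1^2 = 1
85^32 ≡ 1^2 = 1
85^64 ≡ 1^2 = 1
85^128 ≡ 1^2 = 1
85^256 ≡ 1^2 = 1
317 = 256 + 32 + 16 + 8 + 4 + 1, so 85^317 ≡ 1·1·1·1·336·85 ≡ 252 (mod 337)
317^2 = 100489 ≡ 63
317^4 ≡ 63^2 = 3969 ≡ 262
317^8 ≡ 262^2 = 68644 ≡ 233
14 = 8 + 4 + 2, so 317^14 ≡ 233·262·63 ≡ 54 (mod 337)
252·54 = 13608 ≡ 128 (mod 337)
128 ≡ 128 (mod 337), so the signature is genuine.

valid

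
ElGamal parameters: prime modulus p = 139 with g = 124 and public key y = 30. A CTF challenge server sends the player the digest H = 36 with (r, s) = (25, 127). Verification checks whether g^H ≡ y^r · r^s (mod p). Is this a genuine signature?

forged

Left side g^H mod p:
124^2 = 15376 ≡ 86
124^4 ≡ 86^2 = 7396 ≡ 29
124^8 ≡ 29^2 = 841 ≡ 7
124^16 ≡ 7^2 = 49
124^32 ≡ 49^2 = 2401 ≡ 38
36 = 32 + 4, so 124^36 ≡ 38·29 ≡ 129 (mod 139)
Right side y^r · r^s mod p:
30^2 = 900 ≡ 66
30^4 ≡ 66^2 = 4356 ≡ 47
30^8 ≡ 47^2 = 2209 ≡ 124
30^16 ≡ 124^2 = 15376 ≡ 86
25 = 16 + 8 + 1, so 30^25 ≡ 86·124·30 ≡ 81 (mod 139)
25^2 = 625 ≡ 69
25^4 ≡ 69^2 = 4761 ≡ 35
25^8 ≡ 35^2 = 1225 ≡ 113
25^16 ≡ 113^2 = 12769 ≡ 120
25^32 ≡ 120^2 = 14400 ≡ 83
25^64 ≡ 83^2 = 6889 ≡ 78
127 = 64 + 32 + 16 + 8 + 4 + 2 + 1, so 25^127 ≡ 78·83·120·113·35·69·25 ≡ 71 (mod 139)
81·71 = 5751 ≡ 52 (mod 139)
129 ≠ 52, so verification fails.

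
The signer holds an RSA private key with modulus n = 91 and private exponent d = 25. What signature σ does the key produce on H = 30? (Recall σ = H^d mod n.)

30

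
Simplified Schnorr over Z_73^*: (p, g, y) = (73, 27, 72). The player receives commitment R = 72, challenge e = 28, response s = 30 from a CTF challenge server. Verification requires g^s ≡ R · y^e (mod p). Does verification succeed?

g^s mod p:
27^2 = 729 ≡ 72
27^4 ≡ 72^2 = 5184 ≡ 1
27^8 ≡ 1^2 = 1
27^16 ≡ 1^2 = 1
30 = 16 + 8 + 4 + 2, so 27^30 ≡ 1·1·1·72 ≡ 72 (mod 73)
R · y^e mod p:
72^2 = 5184 ≡ 1
72^4 ≡ 1^2 = 1
72^8 ≡ 1^2 = 1
72^16 ≡ 1^2 = 1
28 = 16 + 8 + 4, so 72^28 ≡ 1·1·1 ≡ 1 (mod 73)
72·1 = 72 ≡ 72 (mod 73)
72 ≡ 72 (mod 73); signature holds.

passes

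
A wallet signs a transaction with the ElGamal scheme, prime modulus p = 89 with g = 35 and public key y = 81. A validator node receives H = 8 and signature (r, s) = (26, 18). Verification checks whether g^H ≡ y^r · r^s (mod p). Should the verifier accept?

Left side g^H mod p:
35^2 = 1225 ≡ 68
35^4 ≡ 68^2 = 4624 ≡ 85
35^8 ≡ 85^2 = 7225 ≡ 16
Right side y^r · r^s mod p:
81^2 = 6561 ≡ 64
81^4 ≡ 64^2 = 4096 ≡ 2
81^8 ≡ 2^2 = 4
81^16 ≡ 4^2 = 16
26 = 16 + 8 + 2, so 81^26 ≡ 16·4·64 ≡ 2 (mod 89)
26^2 = 676 ≡ 53
26^4 ≡ 53^2 = 2809 ≡ 50
26^8 ≡ 50^2 = 2500 ≡ 8
26^16 ≡ 8^2 = 64
18 = 16 + 2, so 26^18 ≡ 64·53 ≡ 10 (mod 89)
2·10 = 20 ≡ 20 (mod 89)
16 ≠ 20, so verification fails.

reject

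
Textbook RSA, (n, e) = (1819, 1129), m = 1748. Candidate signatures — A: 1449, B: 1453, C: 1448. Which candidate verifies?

Candidate A: 1449^1129 mod 1819 = 1364
Candidate B: 1453^1129 mod 1819 = 365
Candidate C: 1448^1129 mod 1819 = 1748
  → matches m = 1748

C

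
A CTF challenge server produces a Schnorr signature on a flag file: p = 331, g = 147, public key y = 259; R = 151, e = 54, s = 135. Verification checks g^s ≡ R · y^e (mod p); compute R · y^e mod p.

251

259^2 = 67081 ≡ 219
259^4 ≡ 219^2 = 47961 ≡ 297
259^8 ≡ 297^2 = 88209 ≡ 163
259^16 ≡ 163^2 = 26569 ≡ 89
259^32 ≡ 89^2 = 7921 ≡ 308
54 = 32 + 16 + 4 + 2, so 259^54 ≡ 308·89·297·219 ≡ 74 (mod 331)
R · y^e ≡ 151·74 = 11174 ≡ 251 (mod 331)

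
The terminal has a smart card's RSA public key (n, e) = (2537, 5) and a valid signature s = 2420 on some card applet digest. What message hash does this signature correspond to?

s^2 ≡ 2420^2 = 5856400 ≡ 1004
s^4 ≡ 1004^2 = 1008016 ≡ 827
5 = 4 + 1, so s^5 ≡ 827·2420 ≡ 2184 (mod 2537)

2184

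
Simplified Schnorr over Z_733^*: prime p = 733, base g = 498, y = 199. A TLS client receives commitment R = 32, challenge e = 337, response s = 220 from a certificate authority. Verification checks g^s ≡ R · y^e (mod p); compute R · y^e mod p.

655

199^337 mod 733 = 135
R · y^e ≡ 32·135 = 4320 ≡ 655 (mod 733)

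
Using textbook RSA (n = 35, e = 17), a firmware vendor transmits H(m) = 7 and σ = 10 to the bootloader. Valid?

no

σ^2 ≡ 10^2 = 100 ≡ 30
σ^4 ≡ 30^2 = 900 ≡ 25
σ^8 ≡ 25^2 = 625 ≡ 30
σ^16 ≡ 30^2 = 900 ≡ 25
17 = 16 + 1, so σ^17 ≡ 25·10 ≡ 5 (mod 35)
The recovered value 5 does not match the digest 7.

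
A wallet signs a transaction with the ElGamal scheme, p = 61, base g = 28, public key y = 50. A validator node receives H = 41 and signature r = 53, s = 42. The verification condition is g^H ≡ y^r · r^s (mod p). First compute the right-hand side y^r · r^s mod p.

28

50^2 = 2500 ≡ 60
50^4 ≡ 60^2 = 3600 ≡ 1
50^8 ≡ 1^2 = 1
50^16 ≡ 1^2 = 1
50^32 ≡ 1^2 = 1
53 = 32 + 16 + 4 + 1, so 50^53 ≡ 1·1·1·50 ≡ 50 (mod 61)
53^2 = 2809 ≡ 3
53^4 ≡ 3^2 = 9
53^8 ≡ 9^2 = 81 ≡ 20
53^16 ≡ 20^2 = 400 ≡ 34
53^32 ≡ 34^2 = 1156 ≡ 58
42 = 32 + 8 + 2, so 53^42 ≡ 58·20·3 ≡ 3 (mod 61)
y^r · r^s ≡ 50·3 = 150 ≡ 28 (mod 61)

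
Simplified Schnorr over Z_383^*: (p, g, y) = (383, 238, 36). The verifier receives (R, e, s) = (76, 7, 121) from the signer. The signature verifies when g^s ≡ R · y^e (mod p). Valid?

yes

g^s mod p:
238^2 = 56644 ≡ 343
238^4 ≡ 343^2 = 117649 ≡ 68
238^8 ≡ 68^2 = 4624 ≡ 28
238^16 ≡ 28^2 = 784 ≡ 18
238^32 ≡ 18^2 = 324
238^64 ≡ 324^2 = 104976 ≡ 34
121 = 64 + 32 + 16 + 8 + 1, so 238^121 ≡ 34·324·18·28·238 ≡ 251 (mod 383)
R · y^e mod p:
36^2 = 1296 ≡ 147
36^4 ≡ 147^2 = 21609 ≡ 161
7 = 4 + 2 + 1, so 36^7 ≡ 161·147·36 ≡ 220 (mod 383)
76·220 = 16720 ≡ 251 (mod 383)
251 ≡ 251 (mod 383); signature holds.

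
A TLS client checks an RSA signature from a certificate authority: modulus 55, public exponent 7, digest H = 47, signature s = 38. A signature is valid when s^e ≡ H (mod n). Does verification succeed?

Squares mod 55: s^1≡38, s^2≡14, s^4≡31
7 = 4 + 2 + 1, so s^7 ≡ 31·14·38 ≡ 47 (mod 55)
47 = H, so the signature checks out.

passes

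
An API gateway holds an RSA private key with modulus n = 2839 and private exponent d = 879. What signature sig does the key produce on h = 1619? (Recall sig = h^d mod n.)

h^879 mod 2839 = 1424

1424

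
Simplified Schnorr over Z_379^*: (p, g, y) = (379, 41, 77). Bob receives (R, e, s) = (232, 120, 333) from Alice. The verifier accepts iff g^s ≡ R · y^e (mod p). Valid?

g^s mod p:
41^2 = 1681 ≡ 165
41^4 ≡ 165^2 = 27225 ≡ 316
41^8 ≡ 316^2 = 99856 ≡ 179
41^16 ≡ 179^2 = 32041 ≡ 205
41^32 ≡ 205^2 = 42025 ≡ 335
41^64 ≡ 335^2 = 112225 ≡ 41
41^128 ≡ 41^2 = 1681 ≡ 165
41^256 ≡ 165^2 = 27225 ≡ 316
333 = 256 + 64 + 8 + 4 + 1, so 41^333 ≡ 316·41·179·316·41 ≡ 94 (mod 379)
R · y^e mod p:
77^2 = 5929 ≡ 244
77^4 ≡ 244^2 = 59536 ≡ 33
77^8 ≡ 33^2 = 1089 ≡ 331
77^16 ≡ 331^2 = 109561 ≡ 30
77^32 ≡ 30^2 = 900 ≡ 142
77^64 ≡ 142^2 = 20164 ≡ 77
120 = 64 + 32 + 16 + 8, so 77^120 ≡ 77·142·30·331 ≡ 216 (mod 379)
232·216 = 50112 ≡ 84 (mod 379)
94 ≠ 84; the check fails.

no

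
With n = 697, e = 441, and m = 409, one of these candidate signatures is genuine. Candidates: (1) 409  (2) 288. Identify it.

Candidate 1: Squares mod 697: 409^1≡409, 409^2≡1, 409^4≡1, 409^8≡1, 409^16≡1, 409^32≡1, 409^64≡1, 409^128≡1, 409^256≡1; 441 = 256 + 128 + 32 + 16 + 8 + 1, so 409^441 ≡ 1·1·1·1·1·409 ≡ 409 (mod 697)
  → matches m = 409
Candidate 2: Squares mod 697: 288^1≡288, 288^2≡1, 288^4≡1, 288^8≡1, 288^16≡1, 288^32≡1, 288^64≡1, 288^128≡1, 288^256≡1; 441 = 256 + 128 + 32 + 16 + 8 + 1, so 288^441 ≡ 1·1·1·1·1·288 ≡ 288 (mod 697)

1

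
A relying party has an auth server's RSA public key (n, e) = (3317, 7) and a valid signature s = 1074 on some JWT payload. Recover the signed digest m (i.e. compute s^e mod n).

s^2 ≡ 1074^2 = 1153476 ≡ 2477
s^4 ≡ 2477^2 = 6135529 ≡ 2396
7 = 4 + 2 + 1, so s^7 ≡ 2396·2477·1074 ≡ 762 (mod 3317)

762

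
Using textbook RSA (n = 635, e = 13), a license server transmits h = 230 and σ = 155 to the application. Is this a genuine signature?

σ^2 ≡ 155^2 = 24025 ≡ 530
σ^4 ≡ 530^2 = 280900 ≡ 230
σ^8 ≡ 230^2 = 52900 ≡ 195
13 = 8 + 4 + 1, so σ^13 ≡ 195·230·155 ≡ 405 (mod 635)
405 ≠ 230, so verification fails.

forged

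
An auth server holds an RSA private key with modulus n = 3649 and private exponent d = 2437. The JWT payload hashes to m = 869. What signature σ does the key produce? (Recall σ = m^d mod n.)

m^2437 mod 3649 = 3155

3155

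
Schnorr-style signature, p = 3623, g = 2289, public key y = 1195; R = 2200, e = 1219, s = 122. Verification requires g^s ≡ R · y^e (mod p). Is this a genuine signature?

forged

g^s mod p:
2289^2 = 5239521 ≡ 663
2289^4 ≡ 663^2 = 439569 ≡ 1186
2289^8 ≡ 1186^2 = 1406596 ≡ 872
2289^16 ≡ 872^2 = 760384 ≡ 3177
2289^32 ≡ 3177^2 = 10093329 ≡ 3274
2289^64 ≡ 3274^2 = 10719076 ≡ 2242
122 = 64 + 32 + 16 + 8 + 2, so 2289^122 ≡ 2242·3274·3177·872·663 ≡ 2579 (mod 3623)
R · y^e mod p:
1195^2 = 1428025 ≡ 563
1195^4 ≡ 563^2 = 316969 ≡ 1768
1195^8 ≡ 1768^2 = 3125824 ≡ 2798
1195^16 ≡ 2798^2 = 7828804 ≡ 3124
1195^32 ≡ 3124^2 = 9759376 ≡ 2637
1195^64 ≡ 2637^2 = 6953769 ≡ 1232
1195^128 ≡ 1232^2 = 1517824 ≡ 3410
1195^256 ≡ 3410^2 = 11628100 ≡ 1893
1195^512 ≡ 1893^2 = 3583449 ≡ 302
1195^1024 ≡ 302^2 = 91204 ≡ 629
1219 = 1024 + 128 + 64 + 2 + 1, so 1195^1219 ≡ 629·3410·1232·563·1195 ≡ 368 (mod 3623)
2200·368 = 809600 ≡ 1671 (mod 3623)
2579 ≠ 1671; the check fails.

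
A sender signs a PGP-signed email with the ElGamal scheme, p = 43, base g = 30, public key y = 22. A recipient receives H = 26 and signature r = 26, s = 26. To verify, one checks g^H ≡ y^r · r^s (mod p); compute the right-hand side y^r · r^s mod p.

31

Squares mod 43: 22^1≡22, 22^2≡11, 22^4≡35, 22^8≡21, 22^16≡11
26 = 16 + 8 + 2, so 22^26 ≡ 11·21·11 ≡ 4 (mod 43)
Squares mod 43: 26^1≡26, 26^2≡31, 26^4≡15, 26^8≡10, 26^16≡14
26 = 16 + 8 + 2, so 26^26 ≡ 14·10·31 ≡ 40 (mod 43)
y^r · r^s ≡ 4·40 = 160 ≡ 31 (mod 43)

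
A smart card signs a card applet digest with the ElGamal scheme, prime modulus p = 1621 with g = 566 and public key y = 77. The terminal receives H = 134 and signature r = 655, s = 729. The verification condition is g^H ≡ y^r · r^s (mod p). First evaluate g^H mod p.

1200

566^134 mod 1621 = 1200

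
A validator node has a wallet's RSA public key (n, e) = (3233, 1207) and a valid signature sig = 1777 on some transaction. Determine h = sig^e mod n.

1985

sig^2 ≡ 1777^2 = 3157729 ≡ 2321
sig^4 ≡ 2321^2 = 5387041 ≡ 863
sig^8 ≡ 863^2 = 744769 ≡ 1179
sig^16 ≡ 1179^2 = 1390041 ≡ 3084
sig^32 ≡ 3084^2 = 9511056 ≡ 2803
sig^64 ≡ 2803^2 = 7856809 ≡ 619
sig^128 ≡ 619^2 = 383161 ≡ 1667
sig^256 ≡ 1667^2 = 2778889 ≡ 1742
sig^512 ≡ 1742^2 = 3034564 ≡ 2010
sig^1024 ≡ 2010^2 = 4040100 ≡ 2083
1207 = 1024 + 128 + 32 + 16 + 4 + 2 + 1, so sig^1207 ≡ 2083·1667·2803·3084·863·2321·1777 ≡ 1985 (mod 3233)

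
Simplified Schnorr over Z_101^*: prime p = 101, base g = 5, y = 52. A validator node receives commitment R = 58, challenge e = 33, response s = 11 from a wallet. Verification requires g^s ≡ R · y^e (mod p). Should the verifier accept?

g^s mod p:
5^2 = 25
5^4 ≡ 25^2 = 625 ≡ 19
5^8 ≡ 19^2 = 361 ≡ 58
11 = 8 + 2 + 1, so 5^11 ≡ 58·25·5 ≡ 79 (mod 101)
R · y^e mod p:
52^2 = 2704 ≡ 78
52^4 ≡ 78^2 = 6084 ≡ 24
52^8 ≡ 24^2 = 576 ≡ 71
52^16 ≡ 71^2 = 5041 ≡ 92
52^32 ≡ 92^2 = 8464 ≡ 81
33 = 32 + 1, so 52^33 ≡ 81·52 ≡ 71 (mod 101)
58·71 = 4118 ≡ 78 (mod 101)
79 ≠ 78; the check fails.

reject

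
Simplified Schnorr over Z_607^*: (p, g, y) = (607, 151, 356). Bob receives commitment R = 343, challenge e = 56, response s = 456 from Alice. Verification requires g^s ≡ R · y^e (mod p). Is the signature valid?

valid

g^s mod p:
151^2 = 22801 ≡ 342
151^4 ≡ 342^2 = 116964 ≡ 420
151^8 ≡ 420^2 = 176400 ≡ 370
151^16 ≡ 370^2 = 136900 ≡ 325
151^32 ≡ 325^2 = 105625 ≡ 7
151^64 ≡ 7^2 = 49
151^128 ≡ 49^2 = 2401 ≡ 580
151^256 ≡ 580^2 = 336400 ≡ 122
456 = 256 + 128 + 64 + 8, so 151^456 ≡ 122·580·49·370 ≡ 82 (mod 607)
R · y^e mod p:
356^2 = 126736 ≡ 480
356^4 ≡ 480^2 = 230400 ≡ 347
356^8 ≡ 347^2 = 120409 ≡ 223
356^16 ≡ 223^2 = 49729 ≡ 562
356^32 ≡ 562^2 = 315844 ≡ 204
56 = 32 + 16 + 8, so 356^56 ≡ 204·562·223 ≡ 271 (mod 607)
343·271 = 92953 ≡ 82 (mod 607)
82 ≡ 82 (mod 607); signature holds.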